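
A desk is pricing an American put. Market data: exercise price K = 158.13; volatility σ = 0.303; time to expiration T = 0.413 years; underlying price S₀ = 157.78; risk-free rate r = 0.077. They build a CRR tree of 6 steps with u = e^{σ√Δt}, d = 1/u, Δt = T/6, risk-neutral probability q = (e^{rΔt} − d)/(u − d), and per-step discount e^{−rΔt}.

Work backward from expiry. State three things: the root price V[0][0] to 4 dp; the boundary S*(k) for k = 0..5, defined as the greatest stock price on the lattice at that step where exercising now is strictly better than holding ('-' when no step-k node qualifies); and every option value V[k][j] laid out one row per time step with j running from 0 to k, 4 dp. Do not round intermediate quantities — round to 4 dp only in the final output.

Δt=0.06883, u=1.08274, d=0.92358, q=0.51353, disc=e^(-rΔt)=0.99471
k=6 terminal: V=max(K-S,0) → 60.2023 43.3267 23.5430 0.3500 0.0000 0.0000 0.0000
k=5: j=0 S=106.0303 intr=52.0997 cont=51.2638 V=52.0997[EX]; j=1 S=124.3022 intr=33.8278 cont=32.9919 V=33.8278[EX]; j=2 S=145.7228 intr=12.4072 cont=11.5713 V=12.4072[EX]; j=3 S=170.8348 intr=0.0000 cont=0.1694 V=0.1694[hold]; j=4 S=200.2743 intr=0.0000 cont=0.0000 V=0.0000[hold]; j=5 S=234.7870 intr=0.0000 cont=0.0000 V=0.0000[hold]  S*(5)=145.7228
k=4: j=0 S=114.8033 intr=43.3267 cont=42.4908 V=43.3267[EX]; j=1 S=134.5870 intr=23.5430 cont=22.7071 V=23.5430[EX]; j=2 S=157.7800 intr=0.3500 cont=6.0904 V=6.0904[hold]; j=3 S=184.9698 intr=0.0000 cont=0.0820 V=0.0820[hold]; j=4 S=216.8451 intr=0.0000 cont=0.0000 V=0.0000[hold]  S*(4)=134.5870
k=3: j=0 S=124.3022 intr=33.8278 cont=32.9919 V=33.8278[EX]; j=1 S=145.7228 intr=12.4072 cont=14.5035 V=14.5035[hold]; j=2 S=170.8348 intr=0.0000 cont=2.9890 V=2.9890[hold]; j=3 S=200.2743 intr=0.0000 cont=0.0397 V=0.0397[hold]  S*(3)=124.3022
k=2: j=0 S=134.5870 intr=23.5430 cont=23.7779 V=23.7779[hold]; j=1 S=157.7800 intr=0.3500 cont=8.5451 V=8.5451[hold]; j=2 S=184.9698 intr=0.0000 cont=1.4666 V=1.4666[hold]  S*(2)=-
k=1: j=0 S=145.7228 intr=12.4072 cont=15.8711 V=15.8711[hold]; j=1 S=170.8348 intr=0.0000 cont=4.8842 V=4.8842[hold]  S*(1)=-
k=0: j=0 S=157.7800 intr=0.3500 cont=10.1750 V=10.1750[hold]  S*(0)=-

price = 10.1750
boundary = - - - 124.3022 134.5870 145.7228
tree:
10.1750
15.8711 4.8842
23.7779 8.5451 1.4666
33.8278 14.5035 2.9890 0.0397
43.3267 23.5430 6.0904 0.0820 0.0000
52.0997 33.8278 12.4072 0.1694 0.0000 0.0000
60.2023 43.3267 23.5430 0.3500 0.0000 0.0000 0.0000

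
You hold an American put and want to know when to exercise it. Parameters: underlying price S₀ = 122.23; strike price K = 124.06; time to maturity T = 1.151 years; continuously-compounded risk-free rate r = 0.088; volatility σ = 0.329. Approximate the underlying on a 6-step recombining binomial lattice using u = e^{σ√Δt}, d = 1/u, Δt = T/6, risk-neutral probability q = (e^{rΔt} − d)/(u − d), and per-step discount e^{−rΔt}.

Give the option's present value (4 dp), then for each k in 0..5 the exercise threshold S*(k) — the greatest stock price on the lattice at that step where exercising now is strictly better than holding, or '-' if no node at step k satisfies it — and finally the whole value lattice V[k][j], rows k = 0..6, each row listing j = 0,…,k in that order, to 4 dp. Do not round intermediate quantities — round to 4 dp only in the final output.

params: Δt=0.19183 u=1.15500 d=0.86580 q=0.52291 e^(-rΔt)=0.98326
t_6 payoffs: 72.5737 55.3763 32.4346 1.8300 0.0000 0.0000 0.0000
t_5: node(5,0) S=59.4666 payoff=64.5934 vs cont=62.5167 → 64.5934 [stop]  node(5,1) S=79.3295 payoff=44.7305 vs cont=42.6537 → 44.7305 [stop]  node(5,2) S=105.8271 payoff=18.2329 vs cont=16.1562 → 18.2329 [stop]  node(5,3) S=141.1753 payoff=0.0000 vs cont=0.8585 → 0.8585 [wait]  node(5,4) S=188.3305 payoff=0.0000 vs cont=0.0000 → 0.0000 [wait]  node(5,5) S=251.2364 payoff=0.0000 vs cont=0.0000 → 0.0000 [wait]  ⇒ S*(5)=105.8271
t_4: node(4,0) S=68.6837 payoff=55.3763 vs cont=53.2995 → 55.3763 [stop]  node(4,1) S=91.6254 payoff=32.4346 vs cont=30.3579 → 32.4346 [stop]  node(4,2) S=122.2300 payoff=1.8300 vs cont=8.9946 → 8.9946 [wait]  node(4,3) S=163.0571 payoff=0.0000 vs cont=0.4027 → 0.4027 [wait]  node(4,4) S=217.5212 payoff=0.0000 vs cont=0.0000 → 0.0000 [wait]  ⇒ S*(4)=91.6254
t_3: node(3,0) S=79.3295 payoff=44.7305 vs cont=42.6537 → 44.7305 [stop]  node(3,1) S=105.8271 payoff=18.2329 vs cont=19.8399 → 19.8399 [wait]  node(3,2) S=141.1753 payoff=0.0000 vs cont=4.4265 → 4.4265 [wait]  node(3,3) S=188.3305 payoff=0.0000 vs cont=0.1889 → 0.1889 [wait]  ⇒ S*(3)=79.3295
t_2: node(2,0) S=91.6254 payoff=32.4346 vs cont=31.1841 → 32.4346 [stop]  node(2,1) S=122.2300 payoff=1.8300 vs cont=11.5829 → 11.5829 [wait]  node(2,2) S=163.0571 payoff=0.0000 vs cont=2.1736 → 2.1736 [wait]  ⇒ S*(2)=91.6254
t_1: node(1,0) S=105.8271 payoff=18.2329 vs cont=21.1707 → 21.1707 [wait]  node(1,1) S=141.1753 payoff=0.0000 vs cont=6.5512 → 6.5512 [wait]  ⇒ S*(1)=-
t_0: node(0,0) S=122.2300 payoff=1.8300 vs cont=13.2996 → 13.2996 [wait]  ⇒ S*(0)=-

price = 13.2996
boundary = - - 91.6254 79.3295 91.6254 105.8271
tree:
13.2996
21.1707 6.5512
32.4346 11.5829 2.1736
44.7305 19.8399 4.4265 0.1889
55.3763 32.4346 8.9946 0.4027 0.0000
64.5934 44.7305 18.2329 0.8585 0.0000 0.0000
72.5737 55.3763 32.4346 1.8300 0.0000 0.0000 0.0000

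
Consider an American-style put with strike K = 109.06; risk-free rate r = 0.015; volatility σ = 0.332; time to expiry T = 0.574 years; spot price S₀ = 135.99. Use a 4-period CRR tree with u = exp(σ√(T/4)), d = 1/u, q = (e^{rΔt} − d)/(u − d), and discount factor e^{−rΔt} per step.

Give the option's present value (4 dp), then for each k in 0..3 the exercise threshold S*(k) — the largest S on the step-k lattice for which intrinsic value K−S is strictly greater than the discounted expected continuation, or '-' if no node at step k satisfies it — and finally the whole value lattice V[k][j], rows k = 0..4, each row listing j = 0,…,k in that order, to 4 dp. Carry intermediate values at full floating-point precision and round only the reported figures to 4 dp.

price = 2.9174
boundary = - - - 93.2499
tree:
2.9174
5.1623 0.4705
9.0716 0.9018 0.0000
15.8101 1.7285 0.0000 0.0000
26.8303 3.3131 0.0000 0.0000 0.0000

Δt=0.14350  u=1.13402  d=0.88182  q=0.47714  discount=0.99785
step 4 (expiry): payoffs max(K−S,0) = 26.8303 3.3131 0.0000 0.0000 0.0000
step 3: (k=3,j=0): S=93.2499, (K−S)⁺=15.8101, hold=15.5756 ⇒ V=15.8101 exercise | (k=3,j=1): S=119.9188, (K−S)⁺=0.0000, hold=1.7285 ⇒ V=1.7285 continue | (k=3,j=2): S=154.2150, (K−S)⁺=0.0000, hold=0.0000 ⇒ V=0.0000 continue | (k=3,j=3): S=198.3196, (K−S)⁺=0.0000, hold=0.0000 ⇒ V=0.0000 continue  boundary S*=93.2499
step 2: (k=2,j=0): S=105.7469, (K−S)⁺=3.3131, hold=9.0716 ⇒ V=9.0716 continue | (k=2,j=1): S=135.9900, (K−S)⁺=0.0000, hold=0.9018 ⇒ V=0.9018 continue | (k=2,j=2): S=174.8824, (K−S)⁺=0.0000, hold=0.0000 ⇒ V=0.0000 continue  boundary S*=-
step 1: (k=1,j=0): S=119.9188, (K−S)⁺=0.0000, hold=5.1623 ⇒ V=5.1623 continue | (k=1,j=1): S=154.2150, (K−S)⁺=0.0000, hold=0.4705 ⇒ V=0.4705 continue  boundary S*=-
step 0: (k=0,j=0): S=135.9900, (K−S)⁺=0.0000, hold=2.9174 ⇒ V=2.9174 continue  boundary S*=-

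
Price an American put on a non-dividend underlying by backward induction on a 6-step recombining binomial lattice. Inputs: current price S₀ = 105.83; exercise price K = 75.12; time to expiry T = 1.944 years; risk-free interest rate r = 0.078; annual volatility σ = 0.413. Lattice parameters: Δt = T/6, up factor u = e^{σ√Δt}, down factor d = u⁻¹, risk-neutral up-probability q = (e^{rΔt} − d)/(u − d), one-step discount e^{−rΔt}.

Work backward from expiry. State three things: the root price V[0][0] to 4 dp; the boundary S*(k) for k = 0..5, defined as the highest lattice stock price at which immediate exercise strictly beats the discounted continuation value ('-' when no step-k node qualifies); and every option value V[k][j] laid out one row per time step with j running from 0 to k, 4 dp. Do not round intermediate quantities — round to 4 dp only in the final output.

price = 5.7939
boundary = - - - - 41.3263 52.2784
tree:
5.7939
9.4640 2.3554
15.0435 4.2707 0.5265
23.0858 7.6301 1.0701 0.0000
33.7937 13.3733 2.1752 0.0000 0.0000
42.4514 22.8416 4.4214 0.0000 0.0000 0.0000
49.2953 33.7937 8.9871 0.0000 0.0000 0.0000 0.0000

Δt=0.32400, u=1.26501, d=0.79050, q=0.49544, disc=e^(-rΔt)=0.97504
k=6 terminal: V=max(K-S,0) → 49.2953 33.7937 8.9871 0.0000 0.0000 0.0000 0.0000
k=5: j=0 S=32.6686 intr=42.4514 cont=40.5767 V=42.4514[EX]; j=1 S=52.2784 intr=22.8416 cont=20.9670 V=22.8416[EX]; j=2 S=83.6591 intr=0.0000 cont=4.4214 V=4.4214[hold]; j=3 S=133.8765 intr=0.0000 cont=0.0000 V=0.0000[hold]; j=4 S=214.2375 intr=0.0000 cont=0.0000 V=0.0000[hold]; j=5 S=342.8362 intr=0.0000 cont=0.0000 V=0.0000[hold]  S*(5)=52.2784
k=4: j=0 S=41.3263 intr=33.7937 cont=31.9191 V=33.7937[EX]; j=1 S=66.1329 intr=8.9871 cont=13.3733 V=13.3733[hold]; j=2 S=105.8300 intr=0.0000 cont=2.1752 V=2.1752[hold]; j=3 S=169.3557 intr=0.0000 cont=0.0000 V=0.0000[hold]; j=4 S=271.0136 intr=0.0000 cont=0.0000 V=0.0000[hold]  S*(4)=41.3263
k=3: j=0 S=52.2784 intr=22.8416 cont=23.0858 V=23.0858[hold]; j=1 S=83.6591 intr=0.0000 cont=7.6301 V=7.6301[hold]; j=2 S=133.8765 intr=0.0000 cont=1.0701 V=1.0701[hold]; j=3 S=214.2375 intr=0.0000 cont=0.0000 V=0.0000[hold]  S*(3)=-
k=2: j=0 S=66.1329 intr=8.9871 cont=15.0435 V=15.0435[hold]; j=1 S=105.8300 intr=0.0000 cont=4.2707 V=4.2707[hold]; j=2 S=169.3557 intr=0.0000 cont=0.5265 V=0.5265[hold]  S*(2)=-
k=1: j=0 S=83.6591 intr=0.0000 cont=9.4640 V=9.4640[hold]; j=1 S=133.8765 intr=0.0000 cont=2.3554 V=2.3554[hold]  S*(1)=-
k=0: j=0 S=105.8300 intr=0.0000 cont=5.7939 V=5.7939[hold]  S*(0)=-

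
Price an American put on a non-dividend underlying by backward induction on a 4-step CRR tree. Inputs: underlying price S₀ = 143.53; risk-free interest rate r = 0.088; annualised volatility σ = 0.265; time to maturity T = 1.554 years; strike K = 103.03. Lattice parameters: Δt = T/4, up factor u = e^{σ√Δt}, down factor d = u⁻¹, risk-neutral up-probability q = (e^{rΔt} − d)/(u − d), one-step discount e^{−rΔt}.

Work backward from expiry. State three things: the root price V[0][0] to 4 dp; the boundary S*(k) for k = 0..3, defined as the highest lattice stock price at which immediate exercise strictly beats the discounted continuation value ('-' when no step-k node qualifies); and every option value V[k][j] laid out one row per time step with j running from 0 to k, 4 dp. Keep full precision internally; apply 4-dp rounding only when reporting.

price = 1.1689
boundary = - - - 87.4461
tree:
1.1689
2.7717 0.0000
6.5722 0.0000 0.0000
15.5839 0.0000 0.0000 0.0000
28.8979 0.0000 0.0000 0.0000 0.0000

Δt=0.38850, u=1.17960, d=0.84775, q=0.56360, disc=e^(-rΔt)=0.96639
k=4 terminal: V=max(K-S,0) → 28.8979 0.0000 0.0000 0.0000 0.0000
k=3: j=0 S=87.4461 intr=15.5839 cont=12.1871 V=15.5839[EX]; j=1 S=121.6770 intr=0.0000 cont=0.0000 V=0.0000[hold]; j=2 S=169.3077 intr=0.0000 cont=0.0000 V=0.0000[hold]; j=3 S=235.5836 intr=0.0000 cont=0.0000 V=0.0000[hold]  S*(3)=87.4461
k=2: j=0 S=103.1512 intr=0.0000 cont=6.5722 V=6.5722[hold]; j=1 S=143.5300 intr=0.0000 cont=0.0000 V=0.0000[hold]; j=2 S=199.7151 intr=0.0000 cont=0.0000 V=0.0000[hold]  S*(2)=-
k=1: j=0 S=121.6770 intr=0.0000 cont=2.7717 V=2.7717[hold]; j=1 S=169.3077 intr=0.0000 cont=0.0000 V=0.0000[hold]  S*(1)=-
k=0: j=0 S=143.5300 intr=0.0000 cont=1.1689 V=1.1689[hold]  S*(0)=-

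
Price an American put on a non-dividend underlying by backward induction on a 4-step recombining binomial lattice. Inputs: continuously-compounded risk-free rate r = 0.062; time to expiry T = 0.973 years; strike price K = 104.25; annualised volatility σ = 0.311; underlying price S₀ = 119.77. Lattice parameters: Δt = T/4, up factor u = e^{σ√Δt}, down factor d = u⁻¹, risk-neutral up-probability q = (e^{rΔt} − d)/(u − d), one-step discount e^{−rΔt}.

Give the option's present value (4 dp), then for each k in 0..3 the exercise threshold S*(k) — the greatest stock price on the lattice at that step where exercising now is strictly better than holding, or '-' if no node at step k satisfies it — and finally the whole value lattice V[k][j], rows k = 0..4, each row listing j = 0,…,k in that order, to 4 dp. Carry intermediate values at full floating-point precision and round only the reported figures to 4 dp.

Δt=0.24325, u=1.16578, d=0.85780, q=0.51107, disc=e^(-rΔt)=0.98503
k=4 terminal: V=max(K-S,0) → 39.4032 16.1211 0.0000 0.0000 0.0000
k=3: j=0 S=75.5968 intr=28.6532 cont=27.0927 V=28.6532[EX]; j=1 S=102.7385 intr=1.5115 cont=7.7641 V=7.7641[hold]; j=2 S=139.6249 intr=0.0000 cont=0.0000 V=0.0000[hold]; j=3 S=189.7547 intr=0.0000 cont=0.0000 V=0.0000[hold]  S*(3)=75.5968
k=2: j=0 S=88.1289 intr=16.1211 cont=17.7083 V=17.7083[hold]; j=1 S=119.7700 intr=0.0000 cont=3.7393 V=3.7393[hold]; j=2 S=162.7713 intr=0.0000 cont=0.0000 V=0.0000[hold]  S*(2)=-
k=1: j=0 S=102.7385 intr=1.5115 cont=10.4110 V=10.4110[hold]; j=1 S=139.6249 intr=0.0000 cont=1.8009 V=1.8009[hold]  S*(1)=-
k=0: j=0 S=119.7700 intr=0.0000 cont=5.9207 V=5.9207[hold]  S*(0)=-

price = 5.9207
boundary = - - - 75.5968
tree:
5.9207
10.4110 1.8009
17.7083 3.7393 0.0000
28.6532 7.7641 0.0000 0.0000
39.4032 16.1211 0.0000 0.0000 0.0000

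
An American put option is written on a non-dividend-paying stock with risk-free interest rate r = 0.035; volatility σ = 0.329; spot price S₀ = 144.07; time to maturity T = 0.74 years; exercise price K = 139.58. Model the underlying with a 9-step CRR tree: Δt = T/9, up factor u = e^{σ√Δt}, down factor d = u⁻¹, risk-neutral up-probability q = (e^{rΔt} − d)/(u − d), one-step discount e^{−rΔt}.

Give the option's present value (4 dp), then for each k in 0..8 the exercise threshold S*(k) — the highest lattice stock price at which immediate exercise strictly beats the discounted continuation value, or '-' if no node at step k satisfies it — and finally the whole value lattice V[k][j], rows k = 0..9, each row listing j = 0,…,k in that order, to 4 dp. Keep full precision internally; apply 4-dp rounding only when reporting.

price = 12.7101
boundary = - - - - 98.7848 89.8917 98.7848 108.5578 119.2976
tree:
12.7101
17.7979 7.5248
24.2380 11.2442 3.7237
31.9923 16.3634 6.0178 1.3739
40.7952 23.0792 9.5164 2.4362 0.2837
49.6883 31.3637 14.6498 4.2651 0.5597 0.0000
57.7809 40.7952 21.7970 7.3467 1.1042 0.0000 0.0000
65.1449 49.6883 31.0222 12.3875 2.1785 0.0000 0.0000 0.0000
71.8460 57.7809 40.7952 20.2824 4.2981 0.0000 0.0000 0.0000 0.0000
77.9438 65.1449 49.6883 31.0222 8.4800 0.0000 0.0000 0.0000 0.0000 0.0000

Δt=0.08222  u=1.09893  d=0.90997  q=0.49168  discount=0.99713
step 9 (expiry): payoffs max(K−S,0) = 77.9438 65.1449 49.6883 31.0222 8.4800 0.0000 0.0000 0.0000 0.0000 0.0000
step 8: (k=8,j=0): S=67.7340, (K−S)⁺=71.8460, hold=71.4449 ⇒ V=71.8460 exercise | (k=8,j=1): S=81.7991, (K−S)⁺=57.7809, hold=57.3798 ⇒ V=57.7809 exercise | (k=8,j=2): S=98.7848, (K−S)⁺=40.7952, hold=40.3941 ⇒ V=40.7952 exercise | (k=8,j=3): S=119.2976, (K−S)⁺=20.2824, hold=19.8812 ⇒ V=20.2824 exercise | (k=8,j=4): S=144.0700, (K−S)⁺=0.0000, hold=4.2981 ⇒ V=4.2981 continue | (k=8,j=5): S=173.9864, (K−S)⁺=0.0000, hold=0.0000 ⇒ V=0.0000 continue | (k=8,j=6): S=210.1149, (K−S)⁺=0.0000, hold=0.0000 ⇒ V=0.0000 continue | (k=8,j=7): S=253.7456, (K−S)⁺=0.0000, hold=0.0000 ⇒ V=0.0000 continue | (k=8,j=8): S=306.4363, (K−S)⁺=0.0000, hold=0.0000 ⇒ V=0.0000 continue  boundary S*=119.2976
step 7: (k=7,j=0): S=74.4351, (K−S)⁺=65.1449, hold=64.7438 ⇒ V=65.1449 exercise | (k=7,j=1): S=89.8917, (K−S)⁺=49.6883, hold=49.2872 ⇒ V=49.6883 exercise | (k=7,j=2): S=108.5578, (K−S)⁺=31.0222, hold=30.6211 ⇒ V=31.0222 exercise | (k=7,j=3): S=131.1000, (K−S)⁺=8.4800, hold=12.3875 ⇒ V=12.3875 continue | (k=7,j=4): S=158.3231, (K−S)⁺=0.0000, hold=2.1785 ⇒ V=2.1785 continue | (k=7,j=5): S=191.1992, (K−S)⁺=0.0000, hold=0.0000 ⇒ V=0.0000 continue | (k=7,j=6): S=230.9020, (K−S)⁺=0.0000, hold=0.0000 ⇒ V=0.0000 continue | (k=7,j=7): S=278.8492, (K−S)⁺=0.0000, hold=0.0000 ⇒ V=0.0000 continue  boundary S*=108.5578
step 6: (k=6,j=0): S=81.7991, (K−S)⁺=57.7809, hold=57.3798 ⇒ V=57.7809 exercise | (k=6,j=1): S=98.7848, (K−S)⁺=40.7952, hold=40.3941 ⇒ V=40.7952 exercise | (k=6,j=2): S=119.2976, (K−S)⁺=20.2824, hold=21.7970 ⇒ V=21.7970 continue | (k=6,j=3): S=144.0700, (K−S)⁺=0.0000, hold=7.3467 ⇒ V=7.3467 continue | (k=6,j=4): S=173.9864, (K−S)⁺=0.0000, hold=1.1042 ⇒ V=1.1042 continue | (k=6,j=5): S=210.1149, (K−S)⁺=0.0000, hold=0.0000 ⇒ V=0.0000 continue | (k=6,j=6): S=253.7456, (K−S)⁺=0.0000, hold=0.0000 ⇒ V=0.0000 continue  boundary S*=98.7848
step 5: (k=5,j=0): S=89.8917, (K−S)⁺=49.6883, hold=49.2872 ⇒ V=49.6883 exercise | (k=5,j=1): S=108.5578, (K−S)⁺=31.0222, hold=31.3637 ⇒ V=31.3637 continue | (k=5,j=2): S=131.1000, (K−S)⁺=8.4800, hold=14.6498 ⇒ V=14.6498 continue | (k=5,j=3): S=158.3231, (K−S)⁺=0.0000, hold=4.2651 ⇒ V=4.2651 continue | (k=5,j=4): S=191.1992, (K−S)⁺=0.0000, hold=0.5597 ⇒ V=0.5597 continue | (k=5,j=5): S=230.9020, (K−S)⁺=0.0000, hold=0.0000 ⇒ V=0.0000 continue  boundary S*=89.8917
step 4: (k=4,j=0): S=98.7848, (K−S)⁺=40.7952, hold=40.5615 ⇒ V=40.7952 exercise | (k=4,j=1): S=119.2976, (K−S)⁺=20.2824, hold=23.0792 ⇒ V=23.0792 continue | (k=4,j=2): S=144.0700, (K−S)⁺=0.0000, hold=9.5164 ⇒ V=9.5164 continue | (k=4,j=3): S=173.9864, (K−S)⁺=0.0000, hold=2.4362 ⇒ V=2.4362 continue | (k=4,j=4): S=210.1149, (K−S)⁺=0.0000, hold=0.2837 ⇒ V=0.2837 continue  boundary S*=98.7848
step 3: (k=3,j=0): S=108.5578, (K−S)⁺=31.0222, hold=31.9923 ⇒ V=31.9923 continue | (k=3,j=1): S=131.1000, (K−S)⁺=8.4800, hold=16.3634 ⇒ V=16.3634 continue | (k=3,j=2): S=158.3231, (K−S)⁺=0.0000, hold=6.0178 ⇒ V=6.0178 continue | (k=3,j=3): S=191.1992, (K−S)⁺=0.0000, hold=1.3739 ⇒ V=1.3739 continue  boundary S*=-
step 2: (k=2,j=0): S=119.2976, (K−S)⁺=20.2824, hold=24.2380 ⇒ V=24.2380 continue | (k=2,j=1): S=144.0700, (K−S)⁺=0.0000, hold=11.2442 ⇒ V=11.2442 continue | (k=2,j=2): S=173.9864, (K−S)⁺=0.0000, hold=3.7237 ⇒ V=3.7237 continue  boundary S*=-
step 1: (k=1,j=0): S=131.1000, (K−S)⁺=8.4800, hold=17.7979 ⇒ V=17.7979 continue | (k=1,j=1): S=158.3231, (K−S)⁺=0.0000, hold=7.5248 ⇒ V=7.5248 continue  boundary S*=-
step 0: (k=0,j=0): S=144.0700, (K−S)⁺=0.0000, hold=12.7101 ⇒ V=12.7101 continue  boundary S*=-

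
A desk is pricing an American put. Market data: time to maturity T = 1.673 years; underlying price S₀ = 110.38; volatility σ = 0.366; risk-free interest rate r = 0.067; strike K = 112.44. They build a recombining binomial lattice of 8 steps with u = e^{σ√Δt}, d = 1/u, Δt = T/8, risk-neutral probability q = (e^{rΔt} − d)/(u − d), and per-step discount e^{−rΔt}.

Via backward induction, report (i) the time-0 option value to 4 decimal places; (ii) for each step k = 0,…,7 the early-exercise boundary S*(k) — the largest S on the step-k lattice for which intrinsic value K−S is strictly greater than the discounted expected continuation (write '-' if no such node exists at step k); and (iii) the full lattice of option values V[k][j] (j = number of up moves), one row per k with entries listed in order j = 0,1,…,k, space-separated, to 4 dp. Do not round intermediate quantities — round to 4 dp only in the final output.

Δt=0.20913  u=1.18219  d=0.84588  q=0.50021  discount=0.98609
step 8 (expiry): payoffs max(K−S,0) = 83.5080 72.0051 55.9288 33.4608 2.0600 0.0000 0.0000 0.0000 0.0000
step 7: (k=7,j=0): S=34.2033, (K−S)⁺=78.2367, hold=76.6723 ⇒ V=78.2367 exercise | (k=7,j=1): S=47.8020, (K−S)⁺=64.6380, hold=63.0736 ⇒ V=64.6380 exercise | (k=7,j=2): S=66.8072, (K−S)⁺=45.6328, hold=44.0683 ⇒ V=45.6328 exercise | (k=7,j=3): S=93.3687, (K−S)⁺=19.0713, hold=17.5068 ⇒ V=19.0713 exercise | (k=7,j=4): S=130.4906, (K−S)⁺=0.0000, hold=1.0152 ⇒ V=1.0152 continue | (k=7,j=5): S=182.3716, (K−S)⁺=0.0000, hold=0.0000 ⇒ V=0.0000 continue | (k=7,j=6): S=254.8796, (K−S)⁺=0.0000, hold=0.0000 ⇒ V=0.0000 continue | (k=7,j=7): S=356.2157, (K−S)⁺=0.0000, hold=0.0000 ⇒ V=0.0000 continue  boundary S*=93.3687
step 6: (k=6,j=0): S=40.4349, (K−S)⁺=72.0051, hold=70.4406 ⇒ V=72.0051 exercise | (k=6,j=1): S=56.5112, (K−S)⁺=55.9288, hold=54.3643 ⇒ V=55.9288 exercise | (k=6,j=2): S=78.9792, (K−S)⁺=33.4608, hold=31.8964 ⇒ V=33.4608 exercise | (k=6,j=3): S=110.3800, (K−S)⁺=2.0600, hold=9.8998 ⇒ V=9.8998 continue | (k=6,j=4): S=154.2653, (K−S)⁺=0.0000, hold=0.5003 ⇒ V=0.5003 continue | (k=6,j=5): S=215.5987, (K−S)⁺=0.0000, hold=0.0000 ⇒ V=0.0000 continue | (k=6,j=6): S=301.3173, (K−S)⁺=0.0000, hold=0.0000 ⇒ V=0.0000 continue  boundary S*=78.9792
step 5: (k=5,j=0): S=47.8020, (K−S)⁺=64.6380, hold=63.0736 ⇒ V=64.6380 exercise | (k=5,j=1): S=66.8072, (K−S)⁺=45.6328, hold=44.0683 ⇒ V=45.6328 exercise | (k=5,j=2): S=93.3687, (K−S)⁺=19.0713, hold=21.3738 ⇒ V=21.3738 continue | (k=5,j=3): S=130.4906, (K−S)⁺=0.0000, hold=5.1258 ⇒ V=5.1258 continue | (k=5,j=4): S=182.3716, (K−S)⁺=0.0000, hold=0.2466 ⇒ V=0.2466 continue | (k=5,j=5): S=254.8796, (K−S)⁺=0.0000, hold=0.0000 ⇒ V=0.0000 continue  boundary S*=66.8072
step 4: (k=4,j=0): S=56.5112, (K−S)⁺=55.9288, hold=54.3643 ⇒ V=55.9288 exercise | (k=4,j=1): S=78.9792, (K−S)⁺=33.4608, hold=33.0321 ⇒ V=33.4608 exercise | (k=4,j=2): S=110.3800, (K−S)⁺=2.0600, hold=13.0621 ⇒ V=13.0621 continue | (k=4,j=3): S=154.2653, (K−S)⁺=0.0000, hold=2.6478 ⇒ V=2.6478 continue | (k=4,j=4): S=215.5987, (K−S)⁺=0.0000, hold=0.1215 ⇒ V=0.1215 continue  boundary S*=78.9792
step 3: (k=3,j=0): S=66.8072, (K−S)⁺=45.6328, hold=44.0683 ⇒ V=45.6328 exercise | (k=3,j=1): S=93.3687, (K−S)⁺=19.0713, hold=22.9336 ⇒ V=22.9336 continue | (k=3,j=2): S=130.4906, (K−S)⁺=0.0000, hold=7.7435 ⇒ V=7.7435 continue | (k=3,j=3): S=182.3716, (K−S)⁺=0.0000, hold=1.3649 ⇒ V=1.3649 continue  boundary S*=66.8072
step 2: (k=2,j=0): S=78.9792, (K−S)⁺=33.4608, hold=33.8015 ⇒ V=33.8015 continue | (k=2,j=1): S=110.3800, (K−S)⁺=2.0600, hold=15.1220 ⇒ V=15.1220 continue | (k=2,j=2): S=154.2653, (K−S)⁺=0.0000, hold=4.4895 ⇒ V=4.4895 continue  boundary S*=-
step 1: (k=1,j=0): S=93.3687, (K−S)⁺=19.0713, hold=24.1175 ⇒ V=24.1175 continue | (k=1,j=1): S=130.4906, (K−S)⁺=0.0000, hold=9.6671 ⇒ V=9.6671 continue  boundary S*=-
step 0: (k=0,j=0): S=110.3800, (K−S)⁺=2.0600, hold=16.6543 ⇒ V=16.6543 continue  boundary S*=-

price = 16.6543
boundary = - - - 66.8072 78.9792 66.8072 78.9792 93.3687
tree:
16.6543
24.1175 9.6671
33.8015 15.1220 4.4895
45.6328 22.9336 7.7435 1.3649
55.9288 33.4608 13.0621 2.6478 0.1215
64.6380 45.6328 21.3738 5.1258 0.2466 0.0000
72.0051 55.9288 33.4608 9.8998 0.5003 0.0000 0.0000
78.2367 64.6380 45.6328 19.0713 1.0152 0.0000 0.0000 0.0000
83.5080 72.0051 55.9288 33.4608 2.0600 0.0000 0.0000 0.0000 0.0000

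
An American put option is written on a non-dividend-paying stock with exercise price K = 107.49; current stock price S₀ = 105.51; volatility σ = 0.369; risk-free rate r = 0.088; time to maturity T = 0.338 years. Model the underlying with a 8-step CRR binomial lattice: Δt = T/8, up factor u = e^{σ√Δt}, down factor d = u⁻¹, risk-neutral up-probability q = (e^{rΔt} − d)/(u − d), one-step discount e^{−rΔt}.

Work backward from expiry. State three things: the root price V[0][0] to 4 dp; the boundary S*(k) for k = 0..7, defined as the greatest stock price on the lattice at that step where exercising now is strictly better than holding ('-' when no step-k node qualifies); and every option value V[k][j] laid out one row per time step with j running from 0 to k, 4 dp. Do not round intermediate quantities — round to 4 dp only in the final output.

Δt=0.04225  u=1.07880  d=0.92696  q=0.50558  discount=0.99629
step 8 (expiry): payoffs max(K−S,0) = 49.9760 40.5550 29.5907 16.8305 1.9800 0.0000 0.0000 0.0000 0.0000
step 7: (k=7,j=0): S=62.0459, (K−S)⁺=45.4441, hold=45.0452 ⇒ V=45.4441 exercise | (k=7,j=1): S=72.2094, (K−S)⁺=35.2806, hold=34.8817 ⇒ V=35.2806 exercise | (k=7,j=2): S=84.0376, (K−S)⁺=23.4524, hold=23.0535 ⇒ V=23.4524 exercise | (k=7,j=3): S=97.8033, (K−S)⁺=9.6867, hold=9.2878 ⇒ V=9.6867 exercise | (k=7,j=4): S=113.8240, (K−S)⁺=0.0000, hold=0.9753 ⇒ V=0.9753 continue | (k=7,j=5): S=132.4688, (K−S)⁺=0.0000, hold=0.0000 ⇒ V=0.0000 continue | (k=7,j=6): S=154.1678, (K−S)⁺=0.0000, hold=0.0000 ⇒ V=0.0000 continue | (k=7,j=7): S=179.4212, (K−S)⁺=0.0000, hold=0.0000 ⇒ V=0.0000 continue  boundary S*=97.8033
step 6: (k=6,j=0): S=66.9350, (K−S)⁺=40.5550, hold=40.1561 ⇒ V=40.5550 exercise | (k=6,j=1): S=77.8993, (K−S)⁺=29.5907, hold=29.1918 ⇒ V=29.5907 exercise | (k=6,j=2): S=90.6595, (K−S)⁺=16.8305, hold=16.4315 ⇒ V=16.8305 exercise | (k=6,j=3): S=105.5100, (K−S)⁺=1.9800, hold=5.2628 ⇒ V=5.2628 continue | (k=6,j=4): S=122.7930, (K−S)⁺=0.0000, hold=0.4804 ⇒ V=0.4804 continue | (k=6,j=5): S=142.9071, (K−S)⁺=0.0000, hold=0.0000 ⇒ V=0.0000 continue | (k=6,j=6): S=166.3159, (K−S)⁺=0.0000, hold=0.0000 ⇒ V=0.0000 continue  boundary S*=90.6595
step 5: (k=5,j=0): S=72.2094, (K−S)⁺=35.2806, hold=34.8817 ⇒ V=35.2806 exercise | (k=5,j=1): S=84.0376, (K−S)⁺=23.4524, hold=23.0535 ⇒ V=23.4524 exercise | (k=5,j=2): S=97.8033, (K−S)⁺=9.6867, hold=10.9413 ⇒ V=10.9413 continue | (k=5,j=3): S=113.8240, (K−S)⁺=0.0000, hold=2.8344 ⇒ V=2.8344 continue | (k=5,j=4): S=132.4688, (K−S)⁺=0.0000, hold=0.2367 ⇒ V=0.2367 continue | (k=5,j=5): S=154.1678, (K−S)⁺=0.0000, hold=0.0000 ⇒ V=0.0000 continue  boundary S*=84.0376
step 4: (k=4,j=0): S=77.8993, (K−S)⁺=29.5907, hold=29.1918 ⇒ V=29.5907 exercise | (k=4,j=1): S=90.6595, (K−S)⁺=16.8305, hold=17.0635 ⇒ V=17.0635 continue | (k=4,j=2): S=105.5100, (K−S)⁺=1.9800, hold=6.8172 ⇒ V=6.8172 continue | (k=4,j=3): S=122.7930, (K−S)⁺=0.0000, hold=1.5154 ⇒ V=1.5154 continue | (k=4,j=4): S=142.9071, (K−S)⁺=0.0000, hold=0.1166 ⇒ V=0.1166 continue  boundary S*=77.8993
step 3: (k=3,j=0): S=84.0376, (K−S)⁺=23.4524, hold=23.1709 ⇒ V=23.4524 exercise | (k=3,j=1): S=97.8033, (K−S)⁺=9.6867, hold=11.8391 ⇒ V=11.8391 continue | (k=3,j=2): S=113.8240, (K−S)⁺=0.0000, hold=4.1214 ⇒ V=4.1214 continue | (k=3,j=3): S=132.4688, (K−S)⁺=0.0000, hold=0.8052 ⇒ V=0.8052 continue  boundary S*=84.0376
step 2: (k=2,j=0): S=90.6595, (K−S)⁺=16.8305, hold=17.5157 ⇒ V=17.5157 continue | (k=2,j=1): S=105.5100, (K−S)⁺=1.9800, hold=7.9077 ⇒ V=7.9077 continue | (k=2,j=2): S=122.7930, (K−S)⁺=0.0000, hold=2.4357 ⇒ V=2.4357 continue  boundary S*=-
step 1: (k=1,j=0): S=97.8033, (K−S)⁺=9.6867, hold=12.6111 ⇒ V=12.6111 continue | (k=1,j=1): S=113.8240, (K−S)⁺=0.0000, hold=5.1221 ⇒ V=5.1221 continue  boundary S*=-
step 0: (k=0,j=0): S=105.5100, (K−S)⁺=1.9800, hold=8.7921 ⇒ V=8.7921 continue  boundary S*=-

price = 8.7921
boundary = - - - 84.0376 77.8993 84.0376 90.6595 97.8033
tree:
8.7921
12.6111 5.1221
17.5157 7.9077 2.4357
23.4524 11.8391 4.1214 0.8052
29.5907 17.0635 6.8172 1.5154 0.1166
35.2806 23.4524 10.9413 2.8344 0.2367 0.0000
40.5550 29.5907 16.8305 5.2628 0.4804 0.0000 0.0000
45.4441 35.2806 23.4524 9.6867 0.9753 0.0000 0.0000 0.0000
49.9760 40.5550 29.5907 16.8305 1.9800 0.0000 0.0000 0.0000 0.0000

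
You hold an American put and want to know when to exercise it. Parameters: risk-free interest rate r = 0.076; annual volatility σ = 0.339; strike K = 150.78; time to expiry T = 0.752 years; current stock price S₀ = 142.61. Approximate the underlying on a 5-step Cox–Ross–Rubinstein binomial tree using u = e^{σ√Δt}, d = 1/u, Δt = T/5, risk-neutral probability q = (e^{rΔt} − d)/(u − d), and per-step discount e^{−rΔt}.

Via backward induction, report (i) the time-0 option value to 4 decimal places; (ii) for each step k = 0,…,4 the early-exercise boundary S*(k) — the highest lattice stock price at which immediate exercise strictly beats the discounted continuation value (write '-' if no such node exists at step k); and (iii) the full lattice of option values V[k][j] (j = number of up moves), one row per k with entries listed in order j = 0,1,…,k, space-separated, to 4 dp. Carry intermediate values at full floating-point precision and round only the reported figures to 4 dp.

params: Δt=0.15040 u=1.14050 d=0.87681 q=0.51078 e^(-rΔt)=0.98863
t_5 payoffs: 76.8759 54.6495 25.7386 0.0000 0.0000 0.0000
t_4: node(4,0) S=84.2878 payoff=66.4922 vs cont=64.7785 → 66.4922 [stop]  node(4,1) S=109.6371 payoff=41.1429 vs cont=39.4293 → 41.1429 [stop]  node(4,2) S=142.6100 payoff=8.1700 vs cont=12.4489 → 12.4489 [wait]  node(4,3) S=185.4994 payoff=0.0000 vs cont=0.0000 → 0.0000 [wait]  node(4,4) S=241.2877 payoff=0.0000 vs cont=0.0000 → 0.0000 [wait]  ⇒ S*(4)=109.6371
t_3: node(3,0) S=96.1305 payoff=54.6495 vs cont=52.9359 → 54.6495 [stop]  node(3,1) S=125.0414 payoff=25.7386 vs cont=26.1857 → 26.1857 [wait]  node(3,2) S=162.6471 payoff=0.0000 vs cont=6.0211 → 6.0211 [wait]  node(3,3) S=211.5626 payoff=0.0000 vs cont=0.0000 → 0.0000 [wait]  ⇒ S*(3)=96.1305
t_2: node(2,0) S=109.6371 payoff=41.1429 vs cont=39.6550 → 41.1429 [stop]  node(2,1) S=142.6100 payoff=8.1700 vs cont=15.7055 → 15.7055 [wait]  node(2,2) S=185.4994 payoff=0.0000 vs cont=2.9122 → 2.9122 [wait]  ⇒ S*(2)=109.6371
t_1: node(1,0) S=125.0414 payoff=25.7386 vs cont=27.8302 → 27.8302 [wait]  node(1,1) S=162.6471 payoff=0.0000 vs cont=9.0668 → 9.0668 [wait]  ⇒ S*(1)=-
t_0: node(0,0) S=142.6100 payoff=8.1700 vs cont=18.0389 → 18.0389 [wait]  ⇒ S*(0)=-

price = 18.0389
boundary = - - 109.6371 96.1305 109.6371
tree:
18.0389
27.8302 9.0668
41.1429 15.7055 2.9122
54.6495 26.1857 6.0211 0.0000
66.4922 41.1429 12.4489 0.0000 0.0000
76.8759 54.6495 25.7386 0.0000 0.0000 0.0000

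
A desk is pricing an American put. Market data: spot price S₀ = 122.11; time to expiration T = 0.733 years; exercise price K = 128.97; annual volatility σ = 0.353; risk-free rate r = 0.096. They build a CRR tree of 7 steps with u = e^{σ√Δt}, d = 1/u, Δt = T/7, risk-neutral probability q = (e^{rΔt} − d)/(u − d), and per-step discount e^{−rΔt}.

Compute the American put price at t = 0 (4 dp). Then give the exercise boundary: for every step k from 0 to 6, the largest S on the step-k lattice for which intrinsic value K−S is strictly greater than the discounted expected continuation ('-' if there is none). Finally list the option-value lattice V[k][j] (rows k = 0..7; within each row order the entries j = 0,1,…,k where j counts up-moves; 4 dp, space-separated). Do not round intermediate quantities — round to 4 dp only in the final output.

price = 15.0579
boundary = - - 97.1702 86.6810 97.1702 86.6810 97.1702
tree:
15.0579
22.2800 8.5679
31.7998 13.7728 3.8459
42.2890 21.3844 6.8916 1.0599
51.6460 31.7998 12.0183 2.2102 0.0000
59.9928 42.2890 20.1556 4.6089 0.0000 0.0000
67.4387 51.6460 31.7998 9.6109 0.0000 0.0000 0.0000
74.0808 59.9928 42.2890 20.0414 0.0000 0.0000 0.0000 0.0000

Δt=0.10471  u=1.12101  d=0.89205  q=0.51560  discount=0.99000
step 7 (expiry): payoffs max(K−S,0) = 74.0808 59.9928 42.2890 20.0414 0.0000 0.0000 0.0000 0.0000
step 6: (k=6,j=0): S=61.5313, (K−S)⁺=67.4387, hold=66.1487 ⇒ V=67.4387 exercise | (k=6,j=1): S=77.3240, (K−S)⁺=51.6460, hold=50.3560 ⇒ V=51.6460 exercise | (k=6,j=2): S=97.1702, (K−S)⁺=31.7998, hold=30.5099 ⇒ V=31.7998 exercise | (k=6,j=3): S=122.1100, (K−S)⁺=6.8600, hold=9.6109 ⇒ V=9.6109 continue | (k=6,j=4): S=153.4509, (K−S)⁺=0.0000, hold=0.0000 ⇒ V=0.0000 continue | (k=6,j=5): S=192.8359, (K−S)⁺=0.0000, hold=0.0000 ⇒ V=0.0000 continue | (k=6,j=6): S=242.3295, (K−S)⁺=0.0000, hold=0.0000 ⇒ V=0.0000 continue  boundary S*=97.1702
step 5: (k=5,j=0): S=68.9772, (K−S)⁺=59.9928, hold=58.7028 ⇒ V=59.9928 exercise | (k=5,j=1): S=86.6810, (K−S)⁺=42.2890, hold=40.9991 ⇒ V=42.2890 exercise | (k=5,j=2): S=108.9286, (K−S)⁺=20.0414, hold=20.1556 ⇒ V=20.1556 continue | (k=5,j=3): S=136.8864, (K−S)⁺=0.0000, hold=4.6089 ⇒ V=4.6089 continue | (k=5,j=4): S=172.0199, (K−S)⁺=0.0000, hold=0.0000 ⇒ V=0.0000 continue | (k=5,j=5): S=216.1708, (K−S)⁺=0.0000, hold=0.0000 ⇒ V=0.0000 continue  boundary S*=86.6810
step 4: (k=4,j=0): S=77.3240, (K−S)⁺=51.6460, hold=50.3560 ⇒ V=51.6460 exercise | (k=4,j=1): S=97.1702, (K−S)⁺=31.7998, hold=30.5682 ⇒ V=31.7998 exercise | (k=4,j=2): S=122.1100, (K−S)⁺=6.8600, hold=12.0183 ⇒ V=12.0183 continue | (k=4,j=3): S=153.4509, (K−S)⁺=0.0000, hold=2.2102 ⇒ V=2.2102 continue | (k=4,j=4): S=192.8359, (K−S)⁺=0.0000, hold=0.0000 ⇒ V=0.0000 continue  boundary S*=97.1702
step 3: (k=3,j=0): S=86.6810, (K−S)⁺=42.2890, hold=40.9991 ⇒ V=42.2890 exercise | (k=3,j=1): S=108.9286, (K−S)⁺=20.0414, hold=21.3844 ⇒ V=21.3844 continue | (k=3,j=2): S=136.8864, (K−S)⁺=0.0000, hold=6.8916 ⇒ V=6.8916 continue | (k=3,j=3): S=172.0199, (K−S)⁺=0.0000, hold=1.0599 ⇒ V=1.0599 continue  boundary S*=86.6810
step 2: (k=2,j=0): S=97.1702, (K−S)⁺=31.7998, hold=31.1954 ⇒ V=31.7998 exercise | (k=2,j=1): S=122.1100, (K−S)⁺=6.8600, hold=13.7728 ⇒ V=13.7728 continue | (k=2,j=2): S=153.4509, (K−S)⁺=0.0000, hold=3.8459 ⇒ V=3.8459 continue  boundary S*=97.1702
step 1: (k=1,j=0): S=108.9286, (K−S)⁺=20.0414, hold=22.2800 ⇒ V=22.2800 continue | (k=1,j=1): S=136.8864, (K−S)⁺=0.0000, hold=8.5679 ⇒ V=8.5679 continue  boundary S*=-
step 0: (k=0,j=0): S=122.1100, (K−S)⁺=6.8600, hold=15.0579 ⇒ V=15.0579 continue  boundary S*=-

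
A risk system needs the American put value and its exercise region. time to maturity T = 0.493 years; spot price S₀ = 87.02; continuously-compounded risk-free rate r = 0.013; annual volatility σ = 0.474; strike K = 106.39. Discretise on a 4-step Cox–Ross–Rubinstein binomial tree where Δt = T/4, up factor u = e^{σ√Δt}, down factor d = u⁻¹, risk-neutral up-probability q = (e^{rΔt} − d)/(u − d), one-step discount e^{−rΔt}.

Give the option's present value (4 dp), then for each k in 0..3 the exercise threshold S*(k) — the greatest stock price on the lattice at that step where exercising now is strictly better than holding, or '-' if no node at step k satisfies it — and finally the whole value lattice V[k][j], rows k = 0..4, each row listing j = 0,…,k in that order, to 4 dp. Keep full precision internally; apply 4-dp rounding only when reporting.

Δt=0.12325, u=1.18105, d=0.84670, q=0.46329, disc=e^(-rΔt)=0.99840
k=4 terminal: V=max(K-S,0) → 61.6660 44.0051 19.3700 0.0000 0.0000
k=3: j=0 S=52.8214 intr=53.5686 cont=53.3983 V=53.5686[EX]; j=1 S=73.6800 intr=32.7100 cont=32.5397 V=32.7100[EX]; j=2 S=102.7753 intr=3.6147 cont=10.3794 V=10.3794[hold]; j=3 S=143.3600 intr=0.0000 cont=0.0000 V=0.0000[hold]  S*(3)=73.6800
k=2: j=0 S=62.3849 intr=44.0051 cont=43.8347 V=44.0051[EX]; j=1 S=87.0200 intr=19.3700 cont=22.3287 V=22.3287[hold]; j=2 S=121.3832 intr=0.0000 cont=5.5618 V=5.5618[hold]  S*(2)=62.3849
k=1: j=0 S=73.6800 intr=32.7100 cont=33.9082 V=33.9082[hold]; j=1 S=102.7753 intr=3.6147 cont=14.5375 V=14.5375[hold]  S*(1)=-
k=0: j=0 S=87.0200 intr=19.3700 cont=24.8940 V=24.8940[hold]  S*(0)=-

price = 24.8940
boundary = - - 62.3849 73.6800
tree:
24.8940
33.9082 14.5375
44.0051 22.3287 5.5618
53.5686 32.7100 10.3794 0.0000
61.6660 44.0051 19.3700 0.0000 0.0000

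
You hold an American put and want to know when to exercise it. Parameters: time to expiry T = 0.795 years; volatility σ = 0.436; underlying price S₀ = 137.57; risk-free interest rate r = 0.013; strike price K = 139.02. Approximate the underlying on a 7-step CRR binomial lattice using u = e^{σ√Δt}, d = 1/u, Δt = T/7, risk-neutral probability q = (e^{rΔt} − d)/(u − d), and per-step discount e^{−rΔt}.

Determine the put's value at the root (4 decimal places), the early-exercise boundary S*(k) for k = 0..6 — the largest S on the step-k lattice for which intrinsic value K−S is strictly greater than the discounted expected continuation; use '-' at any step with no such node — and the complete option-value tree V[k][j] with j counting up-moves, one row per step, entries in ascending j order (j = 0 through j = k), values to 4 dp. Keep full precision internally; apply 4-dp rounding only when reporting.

price = 22.0990
boundary = - - - - 76.4318 88.5292 102.5413
tree:
22.0990
30.2222 12.9474
40.0277 19.1864 5.9058
51.0961 27.5893 9.7080 1.6083
62.5882 38.2115 15.6181 3.0295 0.0000
73.0325 50.4908 24.3926 5.7066 0.0000 0.0000
82.0496 62.5882 36.4787 10.7495 0.0000 0.0000 0.0000
89.8345 73.0325 50.4908 20.2488 0.0000 0.0000 0.0000 0.0000

Δt=0.11357  u=1.15828  d=0.86335  q=0.46834  discount=0.99852
step 7 (expiry): payoffs max(K−S,0) = 89.8345 73.0325 50.4908 20.2488 0.0000 0.0000 0.0000 0.0000
step 6: (k=6,j=0): S=56.9704, (K−S)⁺=82.0496, hold=81.8445 ⇒ V=82.0496 exercise | (k=6,j=1): S=76.4318, (K−S)⁺=62.5882, hold=62.3831 ⇒ V=62.5882 exercise | (k=6,j=2): S=102.5413, (K−S)⁺=36.4787, hold=36.2736 ⇒ V=36.4787 exercise | (k=6,j=3): S=137.5700, (K−S)⁺=1.4500, hold=10.7495 ⇒ V=10.7495 continue | (k=6,j=4): S=184.5647, (K−S)⁺=0.0000, hold=0.0000 ⇒ V=0.0000 continue | (k=6,j=5): S=247.6130, (K−S)⁺=0.0000, hold=0.0000 ⇒ V=0.0000 continue | (k=6,j=6): S=332.1990, (K−S)⁺=0.0000, hold=0.0000 ⇒ V=0.0000 continue  boundary S*=102.5413
step 5: (k=5,j=0): S=65.9875, (K−S)⁺=73.0325, hold=72.8274 ⇒ V=73.0325 exercise | (k=5,j=1): S=88.5292, (K−S)⁺=50.4908, hold=50.2857 ⇒ V=50.4908 exercise | (k=5,j=2): S=118.7712, (K−S)⁺=20.2488, hold=24.3926 ⇒ V=24.3926 continue | (k=5,j=3): S=159.3442, (K−S)⁺=0.0000, hold=5.7066 ⇒ V=5.7066 continue | (k=5,j=4): S=213.7770, (K−S)⁺=0.0000, hold=0.0000 ⇒ V=0.0000 continue | (k=5,j=5): S=286.8045, (K−S)⁺=0.0000, hold=0.0000 ⇒ V=0.0000 continue  boundary S*=88.5292
step 4: (k=4,j=0): S=76.4318, (K−S)⁺=62.5882, hold=62.3831 ⇒ V=62.5882 exercise | (k=4,j=1): S=102.5413, (K−S)⁺=36.4787, hold=38.2115 ⇒ V=38.2115 continue | (k=4,j=2): S=137.5700, (K−S)⁺=1.4500, hold=15.6181 ⇒ V=15.6181 continue | (k=4,j=3): S=184.5647, (K−S)⁺=0.0000, hold=3.0295 ⇒ V=3.0295 continue | (k=4,j=4): S=247.6130, (K−S)⁺=0.0000, hold=0.0000 ⇒ V=0.0000 continue  boundary S*=76.4318
step 3: (k=3,j=0): S=88.5292, (K−S)⁺=50.4908, hold=51.0961 ⇒ V=51.0961 continue | (k=3,j=1): S=118.7712, (K−S)⁺=20.2488, hold=27.5893 ⇒ V=27.5893 continue | (k=3,j=2): S=159.3442, (K−S)⁺=0.0000, hold=9.7080 ⇒ V=9.7080 continue | (k=3,j=3): S=213.7770, (K−S)⁺=0.0000, hold=1.6083 ⇒ V=1.6083 continue  boundary S*=-
step 2: (k=2,j=0): S=102.5413, (K−S)⁺=36.4787, hold=40.0277 ⇒ V=40.0277 continue | (k=2,j=1): S=137.5700, (K−S)⁺=1.4500, hold=19.1864 ⇒ V=19.1864 continue | (k=2,j=2): S=184.5647, (K−S)⁺=0.0000, hold=5.9058 ⇒ V=5.9058 continue  boundary S*=-
step 1: (k=1,j=0): S=118.7712, (K−S)⁺=20.2488, hold=30.2222 ⇒ V=30.2222 continue | (k=1,j=1): S=159.3442, (K−S)⁺=0.0000, hold=12.9474 ⇒ V=12.9474 continue  boundary S*=-
step 0: (k=0,j=0): S=137.5700, (K−S)⁺=1.4500, hold=22.0990 ⇒ V=22.0990 continue  boundary S*=-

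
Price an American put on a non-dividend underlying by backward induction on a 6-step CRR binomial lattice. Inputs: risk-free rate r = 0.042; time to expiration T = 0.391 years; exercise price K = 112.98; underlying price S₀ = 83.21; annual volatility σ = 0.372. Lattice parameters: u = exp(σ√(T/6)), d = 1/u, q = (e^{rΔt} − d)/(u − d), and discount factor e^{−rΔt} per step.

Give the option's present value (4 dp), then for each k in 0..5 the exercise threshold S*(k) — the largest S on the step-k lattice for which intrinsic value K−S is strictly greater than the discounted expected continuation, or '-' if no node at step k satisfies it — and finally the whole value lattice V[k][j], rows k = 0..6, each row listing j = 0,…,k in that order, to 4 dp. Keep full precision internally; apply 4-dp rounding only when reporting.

price = 30.0356
boundary = - 75.6717 83.2100 75.6717 83.2100 91.4993
tree:
30.0356
37.3083 22.6546
44.1637 29.7700 15.3956
50.3980 37.3083 21.9639 8.6639
56.0675 44.1637 29.7700 13.9840 3.1902
61.2234 50.3980 37.3083 21.4807 6.2808 0.0000
65.9123 56.0675 44.1637 29.7700 12.3657 0.0000 0.0000

Δt=0.06517  u=1.09962  d=0.90941  q=0.49069  discount=0.99727
step 6 (expiry): payoffs max(K−S,0) = 65.9123 56.0675 44.1637 29.7700 12.3657 0.0000 0.0000
step 5: (k=5,j=0): S=51.7566, (K−S)⁺=61.2234, hold=60.9146 ⇒ V=61.2234 exercise | (k=5,j=1): S=62.5820, (K−S)⁺=50.3980, hold=50.0892 ⇒ V=50.3980 exercise | (k=5,j=2): S=75.6717, (K−S)⁺=37.3083, hold=36.9995 ⇒ V=37.3083 exercise | (k=5,j=3): S=91.4993, (K−S)⁺=21.4807, hold=21.1719 ⇒ V=21.4807 exercise | (k=5,j=4): S=110.6373, (K−S)⁺=2.3427, hold=6.2808 ⇒ V=6.2808 continue | (k=5,j=5): S=133.7783, (K−S)⁺=0.0000, hold=0.0000 ⇒ V=0.0000 continue  boundary S*=91.4993
step 4: (k=4,j=0): S=56.9125, (K−S)⁺=56.0675, hold=55.7587 ⇒ V=56.0675 exercise | (k=4,j=1): S=68.8163, (K−S)⁺=44.1637, hold=43.8549 ⇒ V=44.1637 exercise | (k=4,j=2): S=83.2100, (K−S)⁺=29.7700, hold=29.4612 ⇒ V=29.7700 exercise | (k=4,j=3): S=100.6143, (K−S)⁺=12.3657, hold=13.9840 ⇒ V=13.9840 continue | (k=4,j=4): S=121.6588, (K−S)⁺=0.0000, hold=3.1902 ⇒ V=3.1902 continue  boundary S*=83.2100
step 3: (k=3,j=0): S=62.5820, (K−S)⁺=50.3980, hold=50.0892 ⇒ V=50.3980 exercise | (k=3,j=1): S=75.6717, (K−S)⁺=37.3083, hold=36.9995 ⇒ V=37.3083 exercise | (k=3,j=2): S=91.4993, (K−S)⁺=21.4807, hold=21.9639 ⇒ V=21.9639 continue | (k=3,j=3): S=110.6373, (K−S)⁺=2.3427, hold=8.6639 ⇒ V=8.6639 continue  boundary S*=75.6717
step 2: (k=2,j=0): S=68.8163, (K−S)⁺=44.1637, hold=43.8549 ⇒ V=44.1637 exercise | (k=2,j=1): S=83.2100, (K−S)⁺=29.7700, hold=29.6976 ⇒ V=29.7700 exercise | (k=2,j=2): S=100.6143, (K−S)⁺=12.3657, hold=15.3956 ⇒ V=15.3956 continue  boundary S*=83.2100
step 1: (k=1,j=0): S=75.6717, (K−S)⁺=37.3083, hold=36.9995 ⇒ V=37.3083 exercise | (k=1,j=1): S=91.4993, (K−S)⁺=21.4807, hold=22.6546 ⇒ V=22.6546 continue  boundary S*=75.6717
step 0: (k=0,j=0): S=83.2100, (K−S)⁺=29.7700, hold=30.0356 ⇒ V=30.0356 continue  boundary S*=-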